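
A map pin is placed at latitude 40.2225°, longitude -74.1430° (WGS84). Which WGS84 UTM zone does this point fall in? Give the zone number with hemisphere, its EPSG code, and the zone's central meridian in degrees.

UTM zone = ⌊(λ + 180)/6⌋ + 1; -74.1430° ∈ [-78°, -72°) → zone 18.
Hemisphere: N (φ ≥ 0).
Central meridian λ₀ = 6×18 − 183 = -75°.
EPSG code: 32618.

Zone 18N (EPSG:32618), central meridian -75°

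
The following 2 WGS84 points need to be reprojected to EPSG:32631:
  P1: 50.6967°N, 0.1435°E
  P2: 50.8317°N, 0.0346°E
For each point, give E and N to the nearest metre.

P1: E 298273 m, N 5619990 m; P2: E 291186 m, N 5635301 m

UTM zone 31N: λ₀ = 3°, k₀ = 0.9996.
P1 (50.6967°, 0.1435°) → (298273.044, 5619990.258) m.
P2 (50.8317°, 0.0346°) → (291185.990, 5635300.700) m.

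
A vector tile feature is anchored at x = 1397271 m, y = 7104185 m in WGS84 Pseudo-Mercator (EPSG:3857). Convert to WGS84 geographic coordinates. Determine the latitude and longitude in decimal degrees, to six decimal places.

lat 53.650201°, lon 12.551899°

R = 6378137 m. λ = x/R = 12.55189895°.
φ = 2·arctan(exp(y/R)) − 90° = 2·arctan(3.04601) − 90° = 53.65020135°.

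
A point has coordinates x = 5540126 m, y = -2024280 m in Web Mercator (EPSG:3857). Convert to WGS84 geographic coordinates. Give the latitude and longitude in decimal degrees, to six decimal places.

lat -17.886604°, lon 49.767799°

R = 6378137 m. λ = x/R = 49.76779862°.
φ = 2·arctan(exp(y/R)) − 90° = 2·arctan(0.72806) − 90° = -17.88660400°.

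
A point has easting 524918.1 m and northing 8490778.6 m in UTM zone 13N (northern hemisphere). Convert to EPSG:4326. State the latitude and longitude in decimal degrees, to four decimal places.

lat 76.4964°, lon -104.0440°

Zone 13N: λ₀ = -105°, k₀ = 0.9996, false easting 500000 m.
Meridian distance M = (N − FN)/k₀ = 8494176.3 m.
Inverse transverse Mercator on WGS84 gives φ = 76.49640022°, λ = -104.04400030°.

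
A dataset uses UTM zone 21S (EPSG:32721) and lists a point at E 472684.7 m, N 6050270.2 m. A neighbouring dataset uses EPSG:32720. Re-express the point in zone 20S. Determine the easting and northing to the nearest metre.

UTM 21S → geographic: φ = -35.69110003°, λ = -57.30190016°.
UTM 20S (λ₀ = -63°) forward: E = 1015824.529 m, N = 6035318.942 m.

E 1015825 m, N 6035319 m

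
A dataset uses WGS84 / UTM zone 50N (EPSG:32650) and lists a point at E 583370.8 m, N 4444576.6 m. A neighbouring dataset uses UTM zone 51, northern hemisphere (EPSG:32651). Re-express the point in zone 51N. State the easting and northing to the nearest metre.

UTM 50N → geographic: φ = 40.14740040°, λ = 117.97879952°.
UTM 51N (λ₀ = 123°) forward: E = 72221.831 m, N = 4456219.978 m.

E 72222 m, N 4456220 m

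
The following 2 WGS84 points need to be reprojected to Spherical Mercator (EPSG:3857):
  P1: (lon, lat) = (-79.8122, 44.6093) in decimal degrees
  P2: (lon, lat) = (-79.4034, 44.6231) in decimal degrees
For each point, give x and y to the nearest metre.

P1: x -8884653 m, y 5560222 m; P2: x -8839146 m, y 5562380 m

Web Mercator: x = R·λ, y = R·ln tan(π/4+φ/2), R = 6378137 m.
P1 (44.6093°, -79.8122°) → (-8884653.463, 5560222.057) m.
P2 (44.6231°, -79.4034°) → (-8839146.055, 5562380.177) m.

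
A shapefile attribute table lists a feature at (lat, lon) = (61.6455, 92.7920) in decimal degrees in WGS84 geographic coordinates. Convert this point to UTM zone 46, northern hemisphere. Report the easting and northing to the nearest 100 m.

E 489000 m, N 6834700 m

Zone 46 central meridian λ₀ = 6×46 − 183 = 93°; Δλ = -0.2080°.
Transverse Mercator on WGS84 with k₀ = 0.9996 gives E = 488979.166 m, N = 6834707.124 m.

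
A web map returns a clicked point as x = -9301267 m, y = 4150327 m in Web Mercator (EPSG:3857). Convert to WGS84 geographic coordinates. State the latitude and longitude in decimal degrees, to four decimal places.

R = 6378137 m. λ = x/R = -83.55470308°.
φ = 2·arctan(exp(y/R)) − 90° = 2·arctan(1.91690) − 90° = 34.90020015°.

lat 34.9002°, lon -83.5547°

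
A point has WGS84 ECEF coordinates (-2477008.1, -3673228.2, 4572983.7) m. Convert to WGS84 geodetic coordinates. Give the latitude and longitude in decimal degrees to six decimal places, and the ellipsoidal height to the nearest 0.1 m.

lat 46.099800°, lon -123.993400°, h 51.7 m

λ = atan2(Y, X) = -123.99339977°; p = √(X²+Y²) = 4430369.6 m.
Bowring's method on WGS84 (a = 6378137 m, b = 6356752.314 m) gives φ = 46.09980036°, h = 51.683 m.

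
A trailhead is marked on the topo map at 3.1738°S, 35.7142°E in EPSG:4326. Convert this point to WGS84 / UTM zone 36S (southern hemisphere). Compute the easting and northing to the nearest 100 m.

Zone 36 central meridian λ₀ = 6×36 − 183 = 33°; Δλ = +2.7142°.
Transverse Mercator on WGS84 with k₀ = 0.9996 gives E = 801675.268 m, N = 9648800.307 m.

E 801700 m, N 9648800 m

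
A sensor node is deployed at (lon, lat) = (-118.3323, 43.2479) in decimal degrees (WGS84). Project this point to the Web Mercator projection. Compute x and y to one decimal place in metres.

Web Mercator is spherical with R = a = 6378137 m.
x = R·λ = 6378137 × -2.065288246 = -13172691.380 m.
y = R·ln tan(π/4 + φ/2) = 6378137 × 0.838768625 = 5349781.199 m.

x -13172691.4 m, y 5349781.2 m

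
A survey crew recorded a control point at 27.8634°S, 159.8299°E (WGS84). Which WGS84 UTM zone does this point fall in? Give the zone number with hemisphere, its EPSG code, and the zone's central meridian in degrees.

UTM zone = ⌊(λ + 180)/6⌋ + 1; 159.8299° ∈ [156°, 162°) → zone 57.
Hemisphere: S (φ < 0).
Central meridian λ₀ = 6×57 − 183 = 159°.
EPSG code: 32757.

Zone 57S (EPSG:32757), central meridian 159°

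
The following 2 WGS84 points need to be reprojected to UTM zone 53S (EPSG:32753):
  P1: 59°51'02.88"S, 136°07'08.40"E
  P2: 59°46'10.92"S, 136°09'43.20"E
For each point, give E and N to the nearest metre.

P1: E 562694 m, N 3364675 m; P2: E 565261 m, N 3373665 m

UTM zone 53S: λ₀ = 135°, k₀ = 0.9996.
P1 (-59.8508°, 136.1190°) → (562694.076, 3364675.264) m.
P2 (-59.7697°, 136.1620°) → (565261.402, 3373664.537) m.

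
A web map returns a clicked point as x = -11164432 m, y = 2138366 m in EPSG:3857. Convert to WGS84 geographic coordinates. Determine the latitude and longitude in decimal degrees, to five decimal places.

lat 18.85920°, lon -100.29180°

R = 6378137 m. λ = x/R = -100.29179904°.
φ = 2·arctan(exp(y/R)) − 90° = 2·arctan(1.39831) − 90° = 18.85920009°.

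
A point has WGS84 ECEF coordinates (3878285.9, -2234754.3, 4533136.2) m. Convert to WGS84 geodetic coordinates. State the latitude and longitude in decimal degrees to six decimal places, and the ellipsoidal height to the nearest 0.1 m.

λ = atan2(Y, X) = -29.95149964°; p = √(X²+Y²) = 4476072.9 m.
Bowring's method on WGS84 (a = 6378137 m, b = 6356752.314 m) gives φ = 45.55519966°, h = 3318.302 m.

lat 45.555200°, lon -29.951500°, h 3318.3 m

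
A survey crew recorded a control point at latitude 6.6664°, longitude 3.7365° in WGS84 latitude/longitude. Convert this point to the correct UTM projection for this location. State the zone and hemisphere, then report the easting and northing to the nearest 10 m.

Zone 31N: E 581410 m, N 736930 m

Longitude 3.7365° lies in the 6° band [0°, 6°), giving zone 31; latitude is north of the equator, so 31N.
Zone 31 central meridian λ₀ = 6×31 − 183 = 3°; Δλ = +0.7365°.
Transverse Mercator on WGS84 with k₀ = 0.9996 gives E = 581405.779 m, N = 736931.540 m.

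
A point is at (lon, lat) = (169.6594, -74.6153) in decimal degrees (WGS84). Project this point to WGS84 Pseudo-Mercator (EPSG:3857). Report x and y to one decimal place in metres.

Web Mercator is spherical with R = a = 6378137 m.
x = R·λ = 6378137 × 2.961115137 = 18886398.016 m.
y = R·ln tan(π/4 + φ/2) = 6378137 × -2.001966939 = -12768819.405 m.

x 18886398.0 m, y -12768819.4 m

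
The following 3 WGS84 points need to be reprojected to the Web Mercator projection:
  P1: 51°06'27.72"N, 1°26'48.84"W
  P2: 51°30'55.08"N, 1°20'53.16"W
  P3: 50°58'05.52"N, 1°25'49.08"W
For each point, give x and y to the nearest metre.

Web Mercator: x = R·λ, y = R·ln tan(π/4+φ/2), R = 6378137 m.
P1 (51.1077°, -1.4469°) → (-161068.171, 6640366.762) m.
P2 (51.5153°, -1.3481°) → (-150069.806, 6712955.524) m.
P3 (50.9682°, -1.4303°) → (-159220.268, 6615670.597) m.

P1: x -161068 m, y 6640367 m; P2: x -150070 m, y 6712956 m; P3: x -159220 m, y 6615671 m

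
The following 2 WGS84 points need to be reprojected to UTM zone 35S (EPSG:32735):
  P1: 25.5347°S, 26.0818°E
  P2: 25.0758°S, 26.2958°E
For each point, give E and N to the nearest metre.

P1: E 407747 m, N 7175525 m; P2: E 428982 m, N 7226474 m

UTM zone 35S: λ₀ = 27°, k₀ = 0.9996.
P1 (-25.5347°, 26.0818°) → (407747.216, 7175524.886) m.
P2 (-25.0758°, 26.2958°) → (428981.887, 7226474.012) m.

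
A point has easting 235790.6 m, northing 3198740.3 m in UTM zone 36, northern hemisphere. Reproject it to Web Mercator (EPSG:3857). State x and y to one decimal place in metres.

Unproject from UTM 36N (λ₀ = 33°) → φ = 28.88929957°, λ = 30.29080032°.
Web Mercator (R = 6378137 m): x = 3371956.467 m, y = 3361563.881 m.

x 3371956.5 m, y 3361563.9 m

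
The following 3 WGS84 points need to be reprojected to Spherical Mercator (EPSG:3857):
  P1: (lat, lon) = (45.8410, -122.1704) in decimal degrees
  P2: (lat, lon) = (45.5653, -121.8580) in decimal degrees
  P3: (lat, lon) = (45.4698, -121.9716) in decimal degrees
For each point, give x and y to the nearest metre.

P1: x -13599947 m, y 5754906 m; P2: x -13565171 m, y 5710960 m; P3: x -13577816 m, y 5695788 m

Web Mercator: x = R·λ, y = R·ln tan(π/4+φ/2), R = 6378137 m.
P1 (45.8410°, -122.1704°) → (-13599946.718, 5754905.867) m.
P2 (45.5653°, -121.8580°) → (-13565170.509, 5710959.800) m.
P3 (45.4698°, -121.9716°) → (-13577816.403, 5695787.607) m.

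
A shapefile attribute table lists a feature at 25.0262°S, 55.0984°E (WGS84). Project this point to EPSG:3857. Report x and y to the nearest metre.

x 6133526 m, y -2878963 m

Web Mercator is spherical with R = a = 6378137 m.
x = R·λ = 6378137 × 0.961648493 = 6133525.832 m.
y = R·ln tan(π/4 + φ/2) = 6378137 × -0.451379932 = -2878963.047 m.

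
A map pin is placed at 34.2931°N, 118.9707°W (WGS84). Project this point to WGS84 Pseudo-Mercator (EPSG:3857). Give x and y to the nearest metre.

x -13243758 m, y 4068226 m

Web Mercator is spherical with R = a = 6378137 m.
x = R·λ = 6378137 × -2.076430428 = -13243757.743 m.
y = R·ln tan(π/4 + φ/2) = 6378137 × 0.637839297 = 4068226.423 m.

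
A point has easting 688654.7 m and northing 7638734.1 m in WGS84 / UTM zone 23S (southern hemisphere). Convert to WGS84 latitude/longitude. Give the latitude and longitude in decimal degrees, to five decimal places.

Zone 23S: λ₀ = -45°, k₀ = 0.9996, false easting 500000 m, false northing 10000000 m.
Meridian distance M = (N − FN)/k₀ = -2362210.8 m.
Inverse transverse Mercator on WGS84 gives φ = -21.34360024°, λ = -43.18079978°.

lat -21.34360°, lon -43.18080°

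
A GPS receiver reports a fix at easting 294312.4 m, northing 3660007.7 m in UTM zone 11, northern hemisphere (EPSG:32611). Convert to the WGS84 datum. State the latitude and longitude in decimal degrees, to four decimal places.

lat 33.0592°, lon -119.2031°

Zone 11N: λ₀ = -117°, k₀ = 0.9996, false easting 500000 m.
Meridian distance M = (N − FN)/k₀ = 3661472.3 m.
Inverse transverse Mercator on WGS84 gives φ = 33.05919973°, λ = -119.20310050°.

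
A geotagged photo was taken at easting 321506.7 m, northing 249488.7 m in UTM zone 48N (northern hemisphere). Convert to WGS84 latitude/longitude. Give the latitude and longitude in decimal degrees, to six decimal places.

Zone 48N: λ₀ = 105°, k₀ = 0.9996, false easting 500000 m.
Meridian distance M = (N − FN)/k₀ = 249588.5 m.
Inverse transverse Mercator on WGS84 gives φ = 2.25630011°, λ = 103.39490027°.

lat 2.256300°, lon 103.394900°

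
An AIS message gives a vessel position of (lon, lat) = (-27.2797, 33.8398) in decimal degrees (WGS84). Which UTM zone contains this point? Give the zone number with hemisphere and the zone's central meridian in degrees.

UTM zone = ⌊(λ + 180)/6⌋ + 1; -27.2797° ∈ [-30°, -24°) → zone 26.
Hemisphere: N (φ ≥ 0).
Central meridian λ₀ = 6×26 − 183 = -27°.

Zone 26N, central meridian -27°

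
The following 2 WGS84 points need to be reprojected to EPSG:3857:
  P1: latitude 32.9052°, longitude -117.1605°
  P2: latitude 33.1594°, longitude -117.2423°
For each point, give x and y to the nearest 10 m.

P1: x -13042250 m, y 3882730 m; P2: x -13051350 m, y 3916480 m

Web Mercator: x = R·λ, y = R·ln tan(π/4+φ/2), R = 6378137 m.
P1 (32.9052°, -117.1605°) → (-13042247.201, 3882727.599) m.
P2 (33.1594°, -117.2423°) → (-13051353.135, 3916480.810) m.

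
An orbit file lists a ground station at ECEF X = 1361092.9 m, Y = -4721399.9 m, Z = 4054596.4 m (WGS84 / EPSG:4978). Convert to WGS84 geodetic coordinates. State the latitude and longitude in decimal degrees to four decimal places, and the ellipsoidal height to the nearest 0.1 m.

λ = atan2(Y, X) = -73.91869980°; p = √(X²+Y²) = 4913673.9 m.
Bowring's method on WGS84 (a = 6378137 m, b = 6356752.314 m) gives φ = 39.71730037°, h = 1104.273 m.

lat 39.7173°, lon -73.9187°, h 1104.3 m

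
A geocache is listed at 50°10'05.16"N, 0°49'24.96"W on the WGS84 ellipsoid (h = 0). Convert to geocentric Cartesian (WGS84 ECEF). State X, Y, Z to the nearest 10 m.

X 4093100 m, Y -58840 m, Z 4874790 m

WGS84: a = 6378137 m, e² = 0.006694380; N(φ) = a/√(1−e²sin²φ) = 6390764.062 m.
X = (N+h)·cosφ·cosλ = 4093100.166 m; Y = (N+h)·cosφ·sinλ = -58840.451 m; Z = (N(1−e²)+h)·sinφ = 4874786.773 m.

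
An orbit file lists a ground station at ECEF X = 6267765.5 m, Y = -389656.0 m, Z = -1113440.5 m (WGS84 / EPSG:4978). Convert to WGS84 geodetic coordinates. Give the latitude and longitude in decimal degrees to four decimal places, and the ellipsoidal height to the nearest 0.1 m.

λ = atan2(Y, X) = -3.55739996°; p = √(X²+Y²) = 6279865.9 m.
Bowring's method on WGS84 (a = 6378137 m, b = 6356752.314 m) gives φ = -10.12060004°, h = 328.393 m.

lat -10.1206°, lon -3.5574°, h 328.4 m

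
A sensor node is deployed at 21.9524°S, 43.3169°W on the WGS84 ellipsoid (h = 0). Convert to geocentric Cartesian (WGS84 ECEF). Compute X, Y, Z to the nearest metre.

WGS84: a = 6378137 m, e² = 0.006694380; N(φ) = a/√(1−e²sin²φ) = 6381122.670 m.
X = (N+h)·cosφ·cosλ = 4306094.903 m; Y = (N+h)·cosφ·sinλ = -4060257.264 m; Z = (N(1−e²)+h)·sinφ = -2369525.125 m.

X 4306095 m, Y -4060257 m, Z -2369525 m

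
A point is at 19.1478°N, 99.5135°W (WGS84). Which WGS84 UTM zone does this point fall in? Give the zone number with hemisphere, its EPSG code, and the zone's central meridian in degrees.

Zone 14N (EPSG:32614), central meridian -99°

UTM zone = ⌊(λ + 180)/6⌋ + 1; -99.5135° ∈ [-102°, -96°) → zone 14.
Hemisphere: N (φ ≥ 0).
Central meridian λ₀ = 6×14 − 183 = -99°.
EPSG code: 32614.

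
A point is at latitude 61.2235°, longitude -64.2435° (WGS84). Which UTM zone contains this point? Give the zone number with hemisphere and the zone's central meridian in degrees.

Zone 20N, central meridian -63°

UTM zone = ⌊(λ + 180)/6⌋ + 1; -64.2435° ∈ [-66°, -60°) → zone 20.
Hemisphere: N (φ ≥ 0).
Central meridian λ₀ = 6×20 − 183 = -63°.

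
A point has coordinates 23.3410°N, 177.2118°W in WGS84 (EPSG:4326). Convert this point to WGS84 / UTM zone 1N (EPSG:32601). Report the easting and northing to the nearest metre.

E 478349 m, N 2581285 m

Zone 1 central meridian λ₀ = 6×1 − 183 = -177°; Δλ = -0.2118°.
Transverse Mercator on WGS84 with k₀ = 0.9996 gives E = 478349.285 m, N = 2581285.035 m.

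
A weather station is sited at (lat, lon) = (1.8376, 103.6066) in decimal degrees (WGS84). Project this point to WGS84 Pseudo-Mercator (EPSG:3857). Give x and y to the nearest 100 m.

Web Mercator is spherical with R = a = 6378137 m.
x = R·λ = 6378137 × 1.808276297 = 11533433.955 m.
y = R·ln tan(π/4 + φ/2) = 6378137 × 0.032077670 = 204595.775 m.

x 11533400 m, y 204600 m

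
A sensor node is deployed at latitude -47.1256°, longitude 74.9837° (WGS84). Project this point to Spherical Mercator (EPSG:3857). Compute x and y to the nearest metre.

x 8347147 m, y -5962599 m

Web Mercator is spherical with R = a = 6378137 m.
x = R·λ = 6378137 × 1.308712450 = 8347147.302 m.
y = R·ln tan(π/4 + φ/2) = 6378137 × -0.934849681 = -5962599.340 m.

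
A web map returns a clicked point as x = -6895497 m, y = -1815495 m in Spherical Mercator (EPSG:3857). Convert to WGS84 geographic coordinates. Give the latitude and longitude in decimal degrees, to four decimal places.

lat -16.0930°, lon -61.9433°

R = 6378137 m. λ = x/R = -61.94330347°.
φ = 2·arctan(exp(y/R)) − 90° = 2·arctan(0.75228) − 90° = -16.09299828°.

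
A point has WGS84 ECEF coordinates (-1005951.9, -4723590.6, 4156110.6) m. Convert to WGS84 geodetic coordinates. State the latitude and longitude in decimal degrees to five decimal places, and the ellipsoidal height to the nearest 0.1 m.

λ = atan2(Y, X) = -102.02230047°; p = √(X²+Y²) = 4829518.3 m.
Bowring's method on WGS84 (a = 6378137 m, b = 6356752.314 m) gives φ = 40.90439978°, h = 2604.958 m.

lat 40.90440°, lon -102.02230°, h 2605.0 m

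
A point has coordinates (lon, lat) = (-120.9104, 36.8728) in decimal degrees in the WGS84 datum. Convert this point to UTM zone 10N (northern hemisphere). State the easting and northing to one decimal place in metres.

Zone 10 central meridian λ₀ = 6×10 − 183 = -123°; Δλ = +2.0896°.
Transverse Mercator on WGS84 with k₀ = 0.9996 gives E = 686245.302 m, N = 4082800.202 m.

E 686245.3 m, N 4082800.2 m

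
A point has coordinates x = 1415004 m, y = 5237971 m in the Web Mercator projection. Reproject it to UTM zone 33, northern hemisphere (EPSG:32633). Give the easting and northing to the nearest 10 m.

E 311970 m, N 4709150 m

Web Mercator inverse (R = 6378137 m) → φ = 42.51190196°, λ = 12.71119720°.
UTM 33N forward: E = 311969.171 m, N = 4709153.221 m.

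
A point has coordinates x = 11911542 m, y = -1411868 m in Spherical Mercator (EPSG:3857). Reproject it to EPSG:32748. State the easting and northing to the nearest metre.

Web Mercator inverse (R = 6378137 m) → φ = -12.58069801°, λ = 107.00320236°.
UTM 48S forward: E = 717629.293 m, N = 8608403.658 m.

E 717629 m, N 8608404 m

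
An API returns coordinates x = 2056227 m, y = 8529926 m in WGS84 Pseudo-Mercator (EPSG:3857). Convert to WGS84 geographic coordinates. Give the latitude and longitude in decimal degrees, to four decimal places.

R = 6378137 m. λ = x/R = 18.47140142°.
φ = 2·arctan(exp(y/R)) − 90° = 2·arctan(3.80901) − 90° = 60.57960193°.

lat 60.5796°, lon 18.4714°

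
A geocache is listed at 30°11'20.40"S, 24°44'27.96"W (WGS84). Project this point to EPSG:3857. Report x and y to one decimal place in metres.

Web Mercator is spherical with R = a = 6378137 m.
x = R·λ = 6378137 × -0.431813656 = -2754166.654 m.
y = R·ln tan(π/4 + φ/2) = 6378137 × -0.553118762 = -3527867.239 m.

x -2754166.7 m, y -3527867.2 m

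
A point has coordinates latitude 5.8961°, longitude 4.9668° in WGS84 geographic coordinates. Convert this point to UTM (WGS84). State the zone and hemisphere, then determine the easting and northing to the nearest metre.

Longitude 4.9668° lies in the 6° band [0°, 6°), giving zone 31; latitude is north of the equator, so 31N.
Zone 31 central meridian λ₀ = 6×31 − 183 = 3°; Δλ = +1.9668°.
Transverse Mercator on WGS84 with k₀ = 0.9996 gives E = 717747.647 m, N = 652103.287 m.

Zone 31N: E 717748 m, N 652103 m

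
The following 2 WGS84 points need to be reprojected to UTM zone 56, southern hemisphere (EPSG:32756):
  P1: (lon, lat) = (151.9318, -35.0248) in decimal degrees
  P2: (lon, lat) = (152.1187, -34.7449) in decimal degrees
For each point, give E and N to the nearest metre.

P1: E 402552 m, N 6123685 m; P2: E 419330 m, N 6154892 m

UTM zone 56S: λ₀ = 153°, k₀ = 0.9996.
P1 (-35.0248°, 151.9318°) → (402552.458, 6123685.317) m.
P2 (-34.7449°, 152.1187°) → (419330.007, 6154892.354) m.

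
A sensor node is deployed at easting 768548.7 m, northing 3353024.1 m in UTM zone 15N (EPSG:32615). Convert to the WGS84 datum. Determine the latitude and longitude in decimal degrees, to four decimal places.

lat 30.2792°, lon -90.2083°

Zone 15N: λ₀ = -93°, k₀ = 0.9996, false easting 500000 m.
Meridian distance M = (N − FN)/k₀ = 3354365.8 m.
Inverse transverse Mercator on WGS84 gives φ = 30.27920033°, λ = -90.20830013°.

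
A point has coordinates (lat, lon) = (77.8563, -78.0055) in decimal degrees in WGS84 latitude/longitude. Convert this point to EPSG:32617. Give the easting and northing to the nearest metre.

Zone 17 central meridian λ₀ = 6×17 − 183 = -81°; Δλ = +2.9945°.
Transverse Mercator on WGS84 with k₀ = 0.9996 gives E = 570292.227 m, N = 8644128.887 m.

E 570292 m, N 8644129 m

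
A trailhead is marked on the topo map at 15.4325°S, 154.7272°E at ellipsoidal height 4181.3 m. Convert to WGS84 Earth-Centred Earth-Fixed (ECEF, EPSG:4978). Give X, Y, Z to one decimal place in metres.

WGS84: a = 6378137 m, e² = 0.006694380; N(φ) = a/√(1−e²sin²φ) = 6379649.265 m.
X = (N+h)·cosφ·cosλ = -5564663.642 m; Y = (N+h)·cosφ·sinλ = 2627173.195 m; Z = (N(1−e²)+h)·sinφ = -1687391.415 m.

X -5564663.6 m, Y 2627173.2 m, Z -1687391.4 m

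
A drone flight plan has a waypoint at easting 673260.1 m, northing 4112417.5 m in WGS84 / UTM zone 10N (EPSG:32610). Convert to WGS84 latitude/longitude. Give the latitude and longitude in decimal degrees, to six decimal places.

Zone 10N: λ₀ = -123°, k₀ = 0.9996, false easting 500000 m.
Meridian distance M = (N − FN)/k₀ = 4114063.1 m.
Inverse transverse Mercator on WGS84 gives φ = 37.14209999°, λ = -121.04920029°.

lat 37.142100°, lon -121.049200°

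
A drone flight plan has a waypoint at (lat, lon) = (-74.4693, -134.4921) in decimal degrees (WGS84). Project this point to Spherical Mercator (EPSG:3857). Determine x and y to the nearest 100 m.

x -14971600 m, y -12707800 m

Web Mercator is spherical with R = a = 6378137 m.
x = R·λ = 6378137 × -2.347329963 = -14971592.088 m.
y = R·ln tan(π/4 + φ/2) = 6378137 × -1.992406179 = -12707839.570 m.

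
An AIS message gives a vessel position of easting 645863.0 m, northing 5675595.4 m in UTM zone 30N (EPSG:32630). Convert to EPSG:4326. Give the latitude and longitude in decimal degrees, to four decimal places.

lat 51.2131°, lon -0.9116°

Zone 30N: λ₀ = -3°, k₀ = 0.9996, false easting 500000 m.
Meridian distance M = (N − FN)/k₀ = 5677866.5 m.
Inverse transverse Mercator on WGS84 gives φ = 51.21310032°, λ = -0.91159963°.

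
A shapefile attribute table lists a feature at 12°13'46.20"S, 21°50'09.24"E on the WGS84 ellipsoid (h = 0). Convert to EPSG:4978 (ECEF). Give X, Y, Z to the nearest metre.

WGS84: a = 6378137 m, e² = 0.006694380; N(φ) = a/√(1−e²sin²φ) = 6379095.162 m.
X = (N+h)·cosφ·cosλ = 5787039.051 m; Y = (N+h)·cosφ·sinλ = 2318857.618 m; Z = (N(1−e²)+h)·sinφ = -1342225.129 m.

X 5787039 m, Y 2318858 m, Z -1342225 m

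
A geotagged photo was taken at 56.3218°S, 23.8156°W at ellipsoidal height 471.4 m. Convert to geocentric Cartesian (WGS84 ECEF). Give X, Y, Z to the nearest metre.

X 3243456 m, Y -1431590 m, Z -5284787 m

WGS84: a = 6378137 m, e² = 0.006694380; N(φ) = a/√(1−e²sin²φ) = 6392972.647 m.
X = (N+h)·cosφ·cosλ = 3243455.957 m; Y = (N+h)·cosφ·sinλ = -1431589.541 m; Z = (N(1−e²)+h)·sinφ = -5284787.290 m.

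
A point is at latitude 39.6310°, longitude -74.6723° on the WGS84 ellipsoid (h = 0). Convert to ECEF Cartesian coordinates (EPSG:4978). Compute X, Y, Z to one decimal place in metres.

WGS84: a = 6378137 m, e² = 0.006694380; N(φ) = a/√(1−e²sin²φ) = 6386840.361 m.
X = (N+h)·cosφ·cosλ = 1300269.796 m; Y = (N+h)·cosφ·sinλ = -4743973.607 m; Z = (N(1−e²)+h)·sinφ = 4046515.785 m.

X 1300269.8 m, Y -4743973.6 m, Z 4046515.8 m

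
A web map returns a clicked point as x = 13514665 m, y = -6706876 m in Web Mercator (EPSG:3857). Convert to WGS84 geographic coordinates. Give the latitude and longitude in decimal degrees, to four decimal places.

R = 6378137 m. λ = x/R = 121.40430129°.
φ = 2·arctan(exp(y/R)) − 90° = 2·arctan(0.34940) − 90° = -51.48130116°.

lat -51.4813°, lon 121.4043°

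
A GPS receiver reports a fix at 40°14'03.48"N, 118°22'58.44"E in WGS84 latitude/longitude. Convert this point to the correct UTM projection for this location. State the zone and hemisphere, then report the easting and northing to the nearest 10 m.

Longitude 118.3829° lies in the 6° band [114°, 120°), giving zone 50; latitude is north of the equator, so 50N.
Zone 50 central meridian λ₀ = 6×50 − 183 = 117°; Δλ = +1.3829°.
Transverse Mercator on WGS84 with k₀ = 0.9996 gives E = 617641.402 m, N = 4454679.861 m.

Zone 50N: E 617640 m, N 4454680 m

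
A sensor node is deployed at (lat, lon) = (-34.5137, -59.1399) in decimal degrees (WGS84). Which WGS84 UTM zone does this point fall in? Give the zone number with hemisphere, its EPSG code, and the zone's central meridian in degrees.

UTM zone = ⌊(λ + 180)/6⌋ + 1; -59.1399° ∈ [-60°, -54°) → zone 21.
Hemisphere: S (φ < 0).
Central meridian λ₀ = 6×21 − 183 = -57°.
EPSG code: 32721.

Zone 21S (EPSG:32721), central meridian -57°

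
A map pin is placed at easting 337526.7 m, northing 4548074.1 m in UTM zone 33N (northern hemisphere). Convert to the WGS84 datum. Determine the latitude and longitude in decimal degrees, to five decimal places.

lat 41.06770°, lon 13.06620°

Zone 33N: λ₀ = 15°, k₀ = 0.9996, false easting 500000 m.
Meridian distance M = (N − FN)/k₀ = 4549894.1 m.
Inverse transverse Mercator on WGS84 gives φ = 41.06770032°, λ = 13.06619998°.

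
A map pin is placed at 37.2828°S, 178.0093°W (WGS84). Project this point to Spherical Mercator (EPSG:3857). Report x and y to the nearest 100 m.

Web Mercator is spherical with R = a = 6378137 m.
x = R·λ = 6378137 × -3.106848384 = -19815904.632 m.
y = R·ln tan(π/4 + φ/2) = 6378137 × -0.702179823 = -4478599.110 m.

x -19815900 m, y -4478600 m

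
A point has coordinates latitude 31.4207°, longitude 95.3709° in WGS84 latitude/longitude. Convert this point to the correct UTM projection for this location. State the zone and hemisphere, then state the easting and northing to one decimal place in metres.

Longitude 95.3709° lies in the 6° band [90°, 96°), giving zone 46; latitude is north of the equator, so 46N.
Zone 46 central meridian λ₀ = 6×46 − 183 = 93°; Δλ = +2.3709°.
Transverse Mercator on WGS84 with k₀ = 0.9996 gives E = 725370.301 m, N = 3478659.306 m.

Zone 46N: E 725370.3 m, N 3478659.3 m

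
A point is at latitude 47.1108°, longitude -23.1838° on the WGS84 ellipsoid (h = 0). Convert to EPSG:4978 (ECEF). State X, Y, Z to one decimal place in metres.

X 3997501.3 m, Y -1711993.5 m, Z 4650156.8 m

WGS84: a = 6378137 m, e² = 0.006694380; N(φ) = a/√(1−e²sin²φ) = 6389628.187 m.
X = (N+h)·cosφ·cosλ = 3997501.306 m; Y = (N+h)·cosφ·sinλ = -1711993.515 m; Z = (N(1−e²)+h)·sinφ = 4650156.826 m.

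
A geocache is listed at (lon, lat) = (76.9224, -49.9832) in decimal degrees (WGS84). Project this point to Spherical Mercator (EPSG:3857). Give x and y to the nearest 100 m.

Web Mercator is spherical with R = a = 6378137 m.
x = R·λ = 6378137 × 1.342549149 = 8562962.399 m.
y = R·ln tan(π/4 + φ/2) = 6378137 × -1.010227106 = -6443366.885 m.

x 8563000 m, y -6443400 m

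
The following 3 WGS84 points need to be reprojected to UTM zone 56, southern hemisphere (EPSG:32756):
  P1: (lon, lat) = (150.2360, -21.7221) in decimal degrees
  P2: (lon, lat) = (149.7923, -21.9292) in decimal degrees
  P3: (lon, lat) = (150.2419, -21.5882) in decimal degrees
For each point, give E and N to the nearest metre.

UTM zone 56S: λ₀ = 153°, k₀ = 0.9996.
P1 (-21.7221°, 150.2360°) → (214063.989, 7595378.210) m.
P2 (-21.9292°, 149.7923°) → (168608.714, 7571542.688) m.
P3 (-21.5882°, 150.2419°) → (214410.995, 7610221.931) m.

P1: E 214064 m, N 7595378 m; P2: E 168609 m, N 7571543 m; P3: E 214411 m, N 7610222 m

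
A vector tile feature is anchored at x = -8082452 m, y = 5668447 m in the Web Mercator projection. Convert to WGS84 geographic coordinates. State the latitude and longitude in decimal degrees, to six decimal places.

lat 45.297298°, lon -72.605902°

R = 6378137 m. λ = x/R = -72.60590165°.
φ = 2·arctan(exp(y/R)) − 90° = 2·arctan(2.43204) − 90° = 45.29729780°.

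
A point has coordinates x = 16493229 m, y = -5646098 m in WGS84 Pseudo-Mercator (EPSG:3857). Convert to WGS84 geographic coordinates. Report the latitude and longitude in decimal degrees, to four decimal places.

lat -45.1559°, lon 148.1612°

R = 6378137 m. λ = x/R = 148.16119695°.
φ = 2·arctan(exp(y/R)) − 90° = 2·arctan(0.41262) − 90° = -45.15589853°.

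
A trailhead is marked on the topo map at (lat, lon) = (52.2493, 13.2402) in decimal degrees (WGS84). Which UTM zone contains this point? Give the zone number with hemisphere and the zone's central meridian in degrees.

UTM zone = ⌊(λ + 180)/6⌋ + 1; 13.2402° ∈ [12°, 18°) → zone 33.
Hemisphere: N (φ ≥ 0).
Central meridian λ₀ = 6×33 − 183 = 15°.

Zone 33N, central meridian 15°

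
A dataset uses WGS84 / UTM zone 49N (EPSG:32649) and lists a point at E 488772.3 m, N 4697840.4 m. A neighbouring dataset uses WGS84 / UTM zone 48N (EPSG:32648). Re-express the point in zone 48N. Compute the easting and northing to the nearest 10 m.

E 982370 m, N 4714520 m

UTM 49N → geographic: φ = 42.43280040°, λ = 110.86349976°.
UTM 48N (λ₀ = 105°) forward: E = 982372.433 m, N = 4714515.817 m.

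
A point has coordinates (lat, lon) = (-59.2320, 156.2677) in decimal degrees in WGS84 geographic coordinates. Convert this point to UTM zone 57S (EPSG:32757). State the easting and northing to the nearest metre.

E 344108 m, N 3430919 m

Zone 57 central meridian λ₀ = 6×57 − 183 = 159°; Δλ = -2.7323°.
Transverse Mercator on WGS84 with k₀ = 0.9996 gives E = 344108.482 m, N = 3430919.403 m.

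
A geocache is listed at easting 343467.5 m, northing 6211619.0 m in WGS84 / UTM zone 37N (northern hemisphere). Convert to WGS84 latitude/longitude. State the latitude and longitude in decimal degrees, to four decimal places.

lat 56.0242°, lon 36.4883°

Zone 37N: λ₀ = 39°, k₀ = 0.9996, false easting 500000 m.
Meridian distance M = (N − FN)/k₀ = 6214104.6 m.
Inverse transverse Mercator on WGS84 gives φ = 56.02420036°, λ = 36.48830055°.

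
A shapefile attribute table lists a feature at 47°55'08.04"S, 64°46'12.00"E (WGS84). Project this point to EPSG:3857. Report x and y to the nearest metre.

x 7210163 m, y -6093373 m

Web Mercator is spherical with R = a = 6378137 m.
x = R·λ = 6378137 × 1.130449757 = 7210163.419 m.
y = R·ln tan(π/4 + φ/2) = 6378137 × -0.955353150 = -6093373.274 m.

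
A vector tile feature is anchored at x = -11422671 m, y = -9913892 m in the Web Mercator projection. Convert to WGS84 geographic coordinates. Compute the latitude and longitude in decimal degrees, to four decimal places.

lat -66.1350°, lon -102.6116°

R = 6378137 m. λ = x/R = -102.61159945°.
φ = 2·arctan(exp(y/R)) − 90° = 2·arctan(0.21133) − 90° = -66.13499961°.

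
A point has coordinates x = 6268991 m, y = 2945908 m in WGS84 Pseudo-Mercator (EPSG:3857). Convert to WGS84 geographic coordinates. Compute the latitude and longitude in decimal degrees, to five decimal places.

lat 25.56990°, lon 56.31530°

R = 6378137 m. λ = x/R = 56.31530431°.
φ = 2·arctan(exp(y/R)) − 90° = 2·arctan(1.58705) − 90° = 25.56990001°.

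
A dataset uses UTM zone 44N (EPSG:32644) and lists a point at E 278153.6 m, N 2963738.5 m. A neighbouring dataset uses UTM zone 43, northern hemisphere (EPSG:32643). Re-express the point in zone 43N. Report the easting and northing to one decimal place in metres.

UTM 44N → geographic: φ = 26.77749987°, λ = 78.76870034°.
UTM 43N (λ₀ = 75°) forward: E = 874807.066 m, N = 2967350.465 m.

E 874807.1 m, N 2967350.5 m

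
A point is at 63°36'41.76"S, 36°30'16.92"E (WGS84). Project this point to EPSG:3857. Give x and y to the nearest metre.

x 4063685 m, y -9251813 m

Web Mercator is spherical with R = a = 6378137 m.
x = R·λ = 6378137 × 0.637127207 = 4063684.616 m.
y = R·ln tan(π/4 + φ/2) = 6378137 × -1.450550951 = -9251812.688 m.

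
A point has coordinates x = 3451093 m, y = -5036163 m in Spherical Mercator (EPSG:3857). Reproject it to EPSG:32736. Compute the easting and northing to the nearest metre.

Web Mercator inverse (R = 6378137 m) → φ = -41.16130292°, λ = 31.00169589°.
UTM 36S forward: E = 332345.342 m, N = 5441411.825 m.

E 332345 m, N 5441412 m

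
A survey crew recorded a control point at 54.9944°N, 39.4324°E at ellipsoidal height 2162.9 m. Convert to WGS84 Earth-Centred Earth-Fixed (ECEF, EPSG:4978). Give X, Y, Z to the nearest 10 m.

X 2833340 m, Y 2330010 m, Z 5202800 m

WGS84: a = 6378137 m, e² = 0.006694380; N(φ) = a/√(1−e²sin²φ) = 6392508.753 m.
X = (N+h)·cosφ·cosλ = 2833336.152 m; Y = (N+h)·cosφ·sinλ = 2330013.050 m; Z = (N(1−e²)+h)·sinφ = 5202797.547 m.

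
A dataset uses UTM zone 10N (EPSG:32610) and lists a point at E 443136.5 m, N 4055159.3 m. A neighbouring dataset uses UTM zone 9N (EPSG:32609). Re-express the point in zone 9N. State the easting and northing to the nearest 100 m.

UTM 10N → geographic: φ = 36.64030025°, λ = -123.63610000°.
UTM 9N (λ₀ = -129°) forward: E = 979700.266 m, N = 4068393.984 m.

E 979700 m, N 4068400 m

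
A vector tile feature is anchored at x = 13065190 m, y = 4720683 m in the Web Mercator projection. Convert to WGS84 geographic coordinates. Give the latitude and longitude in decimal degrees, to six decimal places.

R = 6378137 m. λ = x/R = 117.36659867°.
φ = 2·arctan(exp(y/R)) − 90° = 2·arctan(2.09622) − 90° = 38.99309822°.

lat 38.993098°, lon 117.366599°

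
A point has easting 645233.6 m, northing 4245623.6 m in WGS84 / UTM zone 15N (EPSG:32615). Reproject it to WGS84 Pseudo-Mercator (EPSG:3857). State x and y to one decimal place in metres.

Unproject from UTM 15N (λ₀ = -93°) → φ = 38.34699992°, λ = -91.33800055°.
Web Mercator (R = 6378137 m): x = -10167699.711 m, y = 4628561.905 m.

x -10167699.7 m, y 4628561.9 m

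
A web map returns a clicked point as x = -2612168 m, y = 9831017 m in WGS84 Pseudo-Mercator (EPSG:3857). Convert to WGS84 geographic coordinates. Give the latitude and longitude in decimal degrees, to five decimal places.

R = 6378137 m. λ = x/R = -23.46550439°.
φ = 2·arctan(exp(y/R)) − 90° = 2·arctan(4.67095) − 90° = 65.83200088°.

lat 65.83200°, lon -23.46550°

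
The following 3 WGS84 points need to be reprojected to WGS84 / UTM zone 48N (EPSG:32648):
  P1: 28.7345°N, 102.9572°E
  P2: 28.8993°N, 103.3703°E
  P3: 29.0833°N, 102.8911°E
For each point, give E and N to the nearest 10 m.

UTM zone 48N: λ₀ = 105°, k₀ = 0.9996.
P1 (28.7345°, 102.9572°) → (300502.214, 3180281.284) m.
P2 (28.8993°, 103.3703°) → (341102.225, 3197921.296) m.
P3 (29.0833°, 102.8911°) → (294733.560, 3219051.370) m.

P1: E 300500 m, N 3180280 m; P2: E 341100 m, N 3197920 m; P3: E 294730 m, N 3219050 m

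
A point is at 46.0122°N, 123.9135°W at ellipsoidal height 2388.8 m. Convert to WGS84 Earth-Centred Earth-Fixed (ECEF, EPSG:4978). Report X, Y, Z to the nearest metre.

WGS84: a = 6378137 m, e² = 0.006694380; N(φ) = a/√(1−e²sin²φ) = 6389217.300 m.
X = (N+h)·cosφ·cosλ = -2476700.590 m; Y = (N+h)·cosφ·sinλ = -3683844.049 m; Z = (N(1−e²)+h)·sinφ = 4567908.139 m.

X -2476701 m, Y -3683844 m, Z 4567908 m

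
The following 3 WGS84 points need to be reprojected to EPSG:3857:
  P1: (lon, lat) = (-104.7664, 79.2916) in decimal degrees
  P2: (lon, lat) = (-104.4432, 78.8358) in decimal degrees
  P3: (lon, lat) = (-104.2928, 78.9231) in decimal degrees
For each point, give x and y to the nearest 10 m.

Web Mercator: x = R·λ, y = R·ln tan(π/4+φ/2), R = 6378137 m.
P1 (79.2916°, -104.7664°) → (-11662542.300, 15099785.547) m.
P2 (78.8358°, -104.4432°) → (-11626563.841, 14832299.845) m.
P3 (78.9231°, -104.2928°) → (-11609821.389, 14882686.344) m.

P1: x -11662540 m, y 15099790 m; P2: x -11626560 m, y 14832300 m; P3: x -11609820 m, y 14882690 m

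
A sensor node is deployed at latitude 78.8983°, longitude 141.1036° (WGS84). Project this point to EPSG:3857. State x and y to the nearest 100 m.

Web Mercator is spherical with R = a = 6378137 m.
x = R·λ = 6378137 × 2.462722406 = 15707580.901 m.
y = R·ln tan(π/4 + φ/2) = 6378137 × 2.331140408 = 14868332.892 m.

x 15707600 m, y 14868300 m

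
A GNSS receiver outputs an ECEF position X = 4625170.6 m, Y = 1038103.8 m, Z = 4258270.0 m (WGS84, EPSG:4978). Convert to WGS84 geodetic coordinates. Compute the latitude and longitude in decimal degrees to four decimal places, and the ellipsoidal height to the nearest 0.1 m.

λ = atan2(Y, X) = 12.65020009°; p = √(X²+Y²) = 4740238.7 m.
Bowring's method on WGS84 (a = 6378137 m, b = 6356752.314 m) gives φ = 42.12540003°, h = 3466.683 m.

lat 42.1254°, lon 12.6502°, h 3466.7 m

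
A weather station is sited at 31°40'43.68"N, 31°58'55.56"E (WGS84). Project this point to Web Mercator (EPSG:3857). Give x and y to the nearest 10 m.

Web Mercator is spherical with R = a = 6378137 m.
x = R·λ = 6378137 × 0.558192947 = 3560231.086 m.
y = R·ln tan(π/4 + φ/2) = 6378137 × 0.583433939 = 3721221.592 m.

x 3560230 m, y 3721220 m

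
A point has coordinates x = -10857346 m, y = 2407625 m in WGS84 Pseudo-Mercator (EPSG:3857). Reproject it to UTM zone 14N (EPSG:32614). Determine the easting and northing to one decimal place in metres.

Web Mercator inverse (R = 6378137 m) → φ = 21.13199870°, λ = -97.53319857°.
UTM 14N forward: E = 652320.901 m, N = 2337459.434 m.

E 652320.9 m, N 2337459.4 m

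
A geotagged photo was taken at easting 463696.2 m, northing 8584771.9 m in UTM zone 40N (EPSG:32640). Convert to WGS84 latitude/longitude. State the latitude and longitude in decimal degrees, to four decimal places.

Zone 40N: λ₀ = 57°, k₀ = 0.9996, false easting 500000 m.
Meridian distance M = (N − FN)/k₀ = 8588207.2 m.
Inverse transverse Mercator on WGS84 gives φ = 77.33640015°, λ = 55.51639800°.

lat 77.3364°, lon 55.5164°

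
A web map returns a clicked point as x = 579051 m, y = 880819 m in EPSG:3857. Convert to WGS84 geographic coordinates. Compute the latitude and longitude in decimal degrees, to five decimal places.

lat 7.88750°, lon 5.20170°

R = 6378137 m. λ = x/R = 5.20170364°.
φ = 2·arctan(exp(y/R)) − 90° = 2·arctan(1.14809) − 90° = 7.88750027°.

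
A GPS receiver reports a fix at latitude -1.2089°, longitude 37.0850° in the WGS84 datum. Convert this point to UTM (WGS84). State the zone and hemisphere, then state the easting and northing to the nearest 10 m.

Zone 37S: E 286920 m, N 9866300 m

Longitude 37.0850° lies in the 6° band [36°, 42°), giving zone 37; latitude is south of the equator, so 37S.
Zone 37 central meridian λ₀ = 6×37 − 183 = 39°; Δλ = -1.9150°.
Transverse Mercator on WGS84 with k₀ = 0.9996 gives E = 286915.650 m, N = 9866304.879 m.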